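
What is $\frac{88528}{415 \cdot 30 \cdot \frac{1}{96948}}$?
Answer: $\frac{1430435424}{2075} \approx 6.8937 \cdot 10^{5}$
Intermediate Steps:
$\frac{88528}{415 \cdot 30 \cdot \frac{1}{96948}} = \frac{88528}{12450 \cdot \frac{1}{96948}} = \frac{88528}{\frac{2075}{16158}} = 88528 \cdot \frac{16158}{2075} = \frac{1430435424}{2075}$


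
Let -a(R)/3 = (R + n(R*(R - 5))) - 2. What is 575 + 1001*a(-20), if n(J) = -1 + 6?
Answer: 51626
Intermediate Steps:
n(J) = 5
a(R) = -9 - 3*R (a(R) = -3*((R + 5) - 2) = -3*((5 + R) - 2) = -3*(3 + R) = -9 - 3*R)
575 + 1001*a(-20) = 575 + 1001*(-9 - 3*(-20)) = 575 + 1001*(-9 + 60) = 575 + 1001*51 = 575 + 51051 = 51626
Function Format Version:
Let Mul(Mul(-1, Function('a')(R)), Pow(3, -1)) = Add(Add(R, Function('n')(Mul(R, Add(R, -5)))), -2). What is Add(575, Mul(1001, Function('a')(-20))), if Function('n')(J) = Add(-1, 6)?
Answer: 51626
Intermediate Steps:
Function('n')(J) = 5
Function('a')(R) = Add(-9, Mul(-3, R)) (Function('a')(R) = Mul(-3, Add(Add(R, 5), -2)) = Mul(-3, Add(Add(5, R), -2)) = Mul(-3, Add(3, R)) = Add(-9, Mul(-3, R)))
Add(575, Mul(1001, Function('a')(-20))) = Add(575, Mul(1001, Add(-9, Mul(-3, -20)))) = Add(575, Mul(1001, Add(-9, 60))) = Add(575, Mul(1001, 51)) = Add(575, 51051) = 51626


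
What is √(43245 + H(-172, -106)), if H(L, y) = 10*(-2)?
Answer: 5*√1729 ≈ 207.91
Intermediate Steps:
H(L, y) = -20
√(43245 + H(-172, -106)) = √(43245 - 20) = √43225 = 5*√1729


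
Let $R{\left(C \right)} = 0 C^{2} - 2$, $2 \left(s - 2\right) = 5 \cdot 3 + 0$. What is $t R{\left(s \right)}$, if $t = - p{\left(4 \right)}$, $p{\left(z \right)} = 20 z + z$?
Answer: $168$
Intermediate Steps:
$s = \frac{19}{2}$ ($s = 2 + \frac{5 \cdot 3 + 0}{2} = 2 + \frac{15 + 0}{2} = 2 + \frac{1}{2} \cdot 15 = 2 + \frac{15}{2} = \frac{19}{2} \approx 9.5$)
$p{\left(z \right)} = 21 z$
$R{\left(C \right)} = -2$ ($R{\left(C \right)} = 0 - 2 = -2$)
$t = -84$ ($t = - 21 \cdot 4 = \left(-1\right) 84 = -84$)
$t R{\left(s \right)} = \left(-84\right) \left(-2\right) = 168$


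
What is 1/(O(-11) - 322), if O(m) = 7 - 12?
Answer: -1/327 ≈ -0.0030581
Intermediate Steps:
O(m) = -5
1/(O(-11) - 322) = 1/(-5 - 322) = 1/(-327) = -1/327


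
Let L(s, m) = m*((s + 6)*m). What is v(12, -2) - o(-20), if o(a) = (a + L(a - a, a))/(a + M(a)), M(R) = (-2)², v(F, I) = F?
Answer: 643/4 ≈ 160.75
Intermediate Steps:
M(R) = 4
L(s, m) = m²*(6 + s) (L(s, m) = m*((6 + s)*m) = m*(m*(6 + s)) = m²*(6 + s))
o(a) = (a + 6*a²)/(4 + a) (o(a) = (a + a²*(6 + (a - a)))/(a + 4) = (a + a²*(6 + 0))/(4 + a) = (a + a²*6)/(4 + a) = (a + 6*a²)/(4 + a))
v(12, -2) - o(-20) = 12 - (-20)*(1 + 6*(-20))/(4 - 20) = 12 - (-20)*(1 - 120)/(-16) = 12 - (-20)*(-1)*(-119)/16 = 12 - 1*(-595/4) = 12 + 595/4 = 643/4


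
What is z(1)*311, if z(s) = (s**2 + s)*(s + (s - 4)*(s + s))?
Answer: -3110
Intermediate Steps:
z(s) = (s + s**2)*(s + 2*s*(-4 + s)) (z(s) = (s + s**2)*(s + (-4 + s)*(2*s)) = (s + s**2)*(s + 2*s*(-4 + s)))
z(1)*311 = (1**2*(-7 - 5*1 + 2*1**2))*311 = (1*(-7 - 5 + 2*1))*311 = (1*(-7 - 5 + 2))*311 = (1*(-10))*311 = -10*311 = -3110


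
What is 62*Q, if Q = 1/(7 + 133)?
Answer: 31/70 ≈ 0.44286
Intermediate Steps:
Q = 1/140 ≈ 0.0071429
62*Q = 62*(1/140) = 31/70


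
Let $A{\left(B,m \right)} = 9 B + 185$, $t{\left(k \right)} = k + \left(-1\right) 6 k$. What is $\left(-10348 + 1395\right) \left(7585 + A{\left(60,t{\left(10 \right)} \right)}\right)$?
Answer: $-74399430$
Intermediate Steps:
$t{\left(k \right)} = - 5 k$ ($t{\left(k \right)} = k - 6 k = - 5 k$)
$A{\left(B,m \right)} = 185 + 9 B$
$\left(-10348 + 1395\right) \left(7585 + A{\left(60,t{\left(10 \right)} \right)}\right) = \left(-10348 + 1395\right) \left(7585 + \left(185 + 9 \cdot 60\right)\right) = - 8953 \left(7585 + \left(185 + 540\right)\right) = - 8953 \left(7585 + 725\right) = \left(-8953\right) 8310 = -74399430$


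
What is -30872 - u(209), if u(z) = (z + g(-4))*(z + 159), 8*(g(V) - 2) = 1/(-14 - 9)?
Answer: -108518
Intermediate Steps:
g(V) = 367/184 (g(V) = 2 + 1/(8*(-14 - 9)) = 2 + (⅛)/(-23) = 2 + (⅛)*(-1/23) = 2 - 1/184 = 367/184)
u(z) = (159 + z)*(367/184 + z) (u(z) = (z + 367/184)*(z + 159) = (367/184 + z)*(159 + z) = (159 + z)*(367/184 + z))
-30872 - u(209) = -30872 - (58353/184 + 209² + (29623/184)*209) = -30872 - (58353/184 + 43681 + 6191207/184) = -30872 - 1*77646 = -30872 - 77646 = -108518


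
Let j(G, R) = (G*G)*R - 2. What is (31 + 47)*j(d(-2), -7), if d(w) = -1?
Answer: -702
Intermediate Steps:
j(G, R) = -2 + R*G² (j(G, R) = G²*R - 2 = R*G² - 2 = -2 + R*G²)
(31 + 47)*j(d(-2), -7) = (31 + 47)*(-2 - 7*(-1)²) = 78*(-2 - 7*1) = 78*(-2 - 7) = 78*(-9) = -702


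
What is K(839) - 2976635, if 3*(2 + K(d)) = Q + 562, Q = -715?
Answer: -2976688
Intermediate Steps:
K(d) = -53 (K(d) = -2 + (-715 + 562)/3 = -2 + (⅓)*(-153) = -2 - 51 = -53)
K(839) - 2976635 = -53 - 2976635 = -2976688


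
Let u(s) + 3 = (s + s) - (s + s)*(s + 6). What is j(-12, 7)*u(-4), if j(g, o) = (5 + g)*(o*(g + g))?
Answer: 5880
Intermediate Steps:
j(g, o) = 2*g*o*(5 + g) (j(g, o) = (5 + g)*(o*(2*g)) = (5 + g)*(2*g*o) = 2*g*o*(5 + g))
u(s) = -3 + 2*s - 2*s*(6 + s) (u(s) = -3 + ((s + s) - (s + s)*(s + 6)) = -3 + (2*s - 2*s*(6 + s)) = -3 + 2*s - 2*s*(6 + s))
j(-12, 7)*u(-4) = (2*(-12)*7*(5 - 12))*(-3 - 10*(-4) - 2*(-4)**2) = (2*(-12)*7*(-7))*(-3 + 40 - 2*16) = 1176*(-3 + 40 - 32) = 1176*5 = 5880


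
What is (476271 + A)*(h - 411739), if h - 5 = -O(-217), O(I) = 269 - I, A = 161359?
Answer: -262843838600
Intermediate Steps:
h = -481 (h = 5 - (269 - 1*(-217)) = 5 - (269 + 217) = 5 - 1*486 = 5 - 486 = -481)
(476271 + A)*(h - 411739) = (476271 + 161359)*(-481 - 411739) = 637630*(-412220) = -262843838600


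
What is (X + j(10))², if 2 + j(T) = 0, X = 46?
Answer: 1936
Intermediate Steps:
j(T) = -2 (j(T) = -2 + 0 = -2)
(X + j(10))² = (46 - 2)² = 44² = 1936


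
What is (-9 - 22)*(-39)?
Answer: 1209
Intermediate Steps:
(-9 - 22)*(-39) = -31*(-39) = 1209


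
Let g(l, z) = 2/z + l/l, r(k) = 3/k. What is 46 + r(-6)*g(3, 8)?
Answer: 363/8 ≈ 45.375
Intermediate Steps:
g(l, z) = 1 + 2/z (g(l, z) = 2/z + 1 = 1 + 2/z)
46 + r(-6)*g(3, 8) = 46 + (3/(-6))*((2 + 8)/8) = 46 + (3*(-⅙))*((⅛)*10) = 46 - ½*5/4 = 46 - 5/8 = 363/8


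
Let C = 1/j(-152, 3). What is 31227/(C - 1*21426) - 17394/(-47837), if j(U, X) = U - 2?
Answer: -172652794476/157843204385 ≈ -1.0938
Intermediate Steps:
j(U, X) = -2 + U
C = -1/154 (C = 1/(-2 - 152) = 1/(-154) = -1/154 ≈ -0.0064935)
31227/(C - 1*21426) - 17394/(-47837) = 31227/(-1/154 - 1*21426) - 17394/(-47837) = 31227/(-1/154 - 21426) - 17394*(-1/47837) = 31227/(-3299605/154) + 17394/47837 = 31227*(-154/3299605) + 17394/47837 = -4808958/3299605 + 17394/47837 = -172652794476/157843204385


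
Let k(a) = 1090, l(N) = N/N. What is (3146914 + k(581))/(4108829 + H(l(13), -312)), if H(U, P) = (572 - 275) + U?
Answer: 3148004/4109127 ≈ 0.76610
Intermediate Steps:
l(N) = 1
H(U, P) = 297 + U
(3146914 + k(581))/(4108829 + H(l(13), -312)) = (3146914 + 1090)/(4108829 + (297 + 1)) = 3148004/(4108829 + 298) = 3148004/4109127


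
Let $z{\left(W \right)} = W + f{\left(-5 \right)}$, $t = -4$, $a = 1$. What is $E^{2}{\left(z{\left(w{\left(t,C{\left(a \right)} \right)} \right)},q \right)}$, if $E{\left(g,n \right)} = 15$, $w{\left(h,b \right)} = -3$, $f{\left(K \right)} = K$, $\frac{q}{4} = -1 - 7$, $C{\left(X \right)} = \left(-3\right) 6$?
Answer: $225$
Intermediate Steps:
$C{\left(X \right)} = -18$
$q = -32$ ($q = 4 \left(-1 - 7\right) = 4 \left(-8\right) = -32$)
$z{\left(W \right)} = -5 + W$ ($z{\left(W \right)} = W - 5 = -5 + W$)
$E^{2}{\left(z{\left(w{\left(t,C{\left(a \right)} \right)} \right)},q \right)} = 15^{2} = 225$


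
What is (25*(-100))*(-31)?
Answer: 77500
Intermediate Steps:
(25*(-100))*(-31) = -2500*(-31) = 77500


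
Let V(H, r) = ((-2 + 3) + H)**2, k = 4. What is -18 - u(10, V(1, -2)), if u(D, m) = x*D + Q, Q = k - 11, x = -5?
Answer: 39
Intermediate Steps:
V(H, r) = (1 + H)**2
Q = -7 (Q = 4 - 11 = -7)
u(D, m) = -7 - 5*D (u(D, m) = -5*D - 7 = -7 - 5*D)
-18 - u(10, V(1, -2)) = -18 - (-7 - 5*10) = -18 - (-7 - 50) = -18 - 1*(-57) = -18 + 57 = 39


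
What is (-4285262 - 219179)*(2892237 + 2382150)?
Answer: -23758165052667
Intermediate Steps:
(-4285262 - 219179)*(2892237 + 2382150) = -4504441*5274387 = -23758165052667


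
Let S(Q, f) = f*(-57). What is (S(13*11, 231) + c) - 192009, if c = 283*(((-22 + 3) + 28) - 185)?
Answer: -254984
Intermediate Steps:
S(Q, f) = -57*f
c = -49808 (c = 283*((-19 + 28) - 185) = 283*(9 - 185) = 283*(-176) = -49808)
(S(13*11, 231) + c) - 192009 = (-57*231 - 49808) - 192009 = (-13167 - 49808) - 192009 = -62975 - 192009 = -254984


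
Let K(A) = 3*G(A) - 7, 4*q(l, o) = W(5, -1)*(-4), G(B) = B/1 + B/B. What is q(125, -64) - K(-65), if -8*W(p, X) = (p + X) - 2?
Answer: 797/4 ≈ 199.25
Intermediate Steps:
G(B) = 1 + B (G(B) = B*1 + 1 = B + 1 = 1 + B)
W(p, X) = 1/4 - X/8 - p/8 (W(p, X) = -((p + X) - 2)/8 = -((X + p) - 2)/8 = -(-2 + X + p)/8 = 1/4 - X/8 - p/8)
q(l, o) = 1/4 (q(l, o) = ((1/4 - 1/8*(-1) - 1/8*5)*(-4))/4 = ((1/4 + 1/8 - 5/8)*(-4))/4 = (-1/4*(-4))/4 = (1/4)*1 = 1/4)
K(A) = -4 + 3*A (K(A) = 3*(1 + A) - 7 = (3 + 3*A) - 7 = -4 + 3*A)
q(125, -64) - K(-65) = 1/4 - (-4 + 3*(-65)) = 1/4 - (-4 - 195) = 1/4 - 1*(-199) = 1/4 + 199 = 797/4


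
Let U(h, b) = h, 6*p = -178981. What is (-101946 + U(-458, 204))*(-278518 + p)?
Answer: 94728256978/3 ≈ 3.1576e+10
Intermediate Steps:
p = -178981/6 (p = (⅙)*(-178981) = -178981/6 ≈ -29830.)
(-101946 + U(-458, 204))*(-278518 + p) = (-101946 - 458)*(-278518 - 178981/6) = -102404*(-1850089/6) = 94728256978/3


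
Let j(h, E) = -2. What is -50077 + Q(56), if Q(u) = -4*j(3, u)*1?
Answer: -50069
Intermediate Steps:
Q(u) = 8 (Q(u) = -4*(-2)*1 = 8*1 = 8)
-50077 + Q(56) = -50077 + 8 = -50069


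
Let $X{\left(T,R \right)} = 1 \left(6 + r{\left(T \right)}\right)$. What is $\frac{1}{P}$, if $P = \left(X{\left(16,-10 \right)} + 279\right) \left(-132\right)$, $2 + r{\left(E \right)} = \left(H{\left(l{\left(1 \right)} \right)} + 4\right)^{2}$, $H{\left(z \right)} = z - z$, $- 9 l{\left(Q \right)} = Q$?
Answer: $- \frac{1}{39468} \approx -2.5337 \cdot 10^{-5}$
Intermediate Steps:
$l{\left(Q \right)} = - \frac{Q}{9}$
$H{\left(z \right)} = 0$
$r{\left(E \right)} = 14$ ($r{\left(E \right)} = -2 + \left(0 + 4\right)^{2} = -2 + 4^{2} = -2 + 16 = 14$)
$X{\left(T,R \right)} = 20$ ($X{\left(T,R \right)} = 1 \left(6 + 14\right) = 1 \cdot 20 = 20$)
$P = -39468$ ($P = \left(20 + 279\right) \left(-132\right) = 299 \left(-132\right) = -39468$)
$\frac{1}{P} = \frac{1}{-39468} = - \frac{1}{39468}$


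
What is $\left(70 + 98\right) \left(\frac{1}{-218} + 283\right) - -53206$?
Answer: $\frac{10981666}{109} \approx 1.0075 \cdot 10^{5}$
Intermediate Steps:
$\left(70 + 98\right) \left(\frac{1}{-218} + 283\right) - -53206 = 168 \left(- \frac{1}{218} + 283\right) + 53206 = 168 \cdot \frac{61693}{218} + 53206 = \frac{5182212}{109} + 53206 = \frac{10981666}{109}$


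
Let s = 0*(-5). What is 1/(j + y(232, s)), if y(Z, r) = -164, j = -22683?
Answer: -1/22847 ≈ -4.3769e-5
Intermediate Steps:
s = 0
1/(j + y(232, s)) = 1/(-22683 - 164) = 1/(-22847) = -1/22847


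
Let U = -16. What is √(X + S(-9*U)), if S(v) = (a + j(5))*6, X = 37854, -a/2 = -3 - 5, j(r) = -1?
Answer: 6*√1054 ≈ 194.79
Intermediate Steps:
a = 16 (a = -2*(-3 - 5) = -2*(-8) = 16)
S(v) = 90 (S(v) = (16 - 1)*6 = 15*6 = 90)
√(X + S(-9*U)) = √(37854 + 90) = √37944 = 6*√1054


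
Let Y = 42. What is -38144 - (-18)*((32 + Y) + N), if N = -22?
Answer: -37208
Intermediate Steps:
-38144 - (-18)*((32 + Y) + N) = -38144 - (-18)*((32 + 42) - 22) = -38144 - (-18)*(74 - 22) = -38144 - (-18)*52 = -38144 - 1*(-936) = -38144 + 936 = -37208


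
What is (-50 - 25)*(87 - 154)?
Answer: 5025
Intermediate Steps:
(-50 - 25)*(87 - 154) = -75*(-67) = 5025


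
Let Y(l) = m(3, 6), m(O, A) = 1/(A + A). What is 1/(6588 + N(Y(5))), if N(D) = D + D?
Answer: 6/39529 ≈ 0.00015179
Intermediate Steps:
m(O, A) = 1/(2*A)
Y(l) = 1/12 (Y(l) = (1/2)/6 = (1/2)*(1/6) = 1/12)
N(D) = 2*D
1/(6588 + N(Y(5))) = 1/(6588 + 2*(1/12)) = 1/(6588 + 1/6) = 1/(39529/6) = 6/39529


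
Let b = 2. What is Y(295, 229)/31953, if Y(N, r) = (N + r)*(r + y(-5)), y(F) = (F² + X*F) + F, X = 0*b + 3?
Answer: 40872/10651 ≈ 3.8374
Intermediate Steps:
X = 3 (X = 0*2 + 3 = 0 + 3 = 3)
y(F) = F² + 4*F (y(F) = (F² + 3*F) + F = F² + 4*F)
Y(N, r) = (5 + r)*(N + r) (Y(N, r) = (N + r)*(r - 5*(4 - 5)) = (N + r)*(r - 5*(-1)) = (N + r)*(r + 5) = (N + r)*(5 + r) = (5 + r)*(N + r))
Y(295, 229)/31953 = (229² + 5*295 + 5*229 + 295*229)/31953 = (52441 + 1475 + 1145 + 67555)*(1/31953) = 122616*(1/31953) = 40872/10651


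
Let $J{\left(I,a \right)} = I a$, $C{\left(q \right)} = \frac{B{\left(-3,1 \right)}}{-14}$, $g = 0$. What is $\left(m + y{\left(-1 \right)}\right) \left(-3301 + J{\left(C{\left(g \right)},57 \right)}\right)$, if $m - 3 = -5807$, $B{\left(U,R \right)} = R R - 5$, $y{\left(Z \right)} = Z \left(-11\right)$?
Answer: $\frac{133198449}{7} \approx 1.9028 \cdot 10^{7}$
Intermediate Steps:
$y{\left(Z \right)} = - 11 Z$
$B{\left(U,R \right)} = -5 + R^{2}$ ($B{\left(U,R \right)} = R^{2} - 5 = -5 + R^{2}$)
$C{\left(q \right)} = \frac{2}{7}$ ($C{\left(q \right)} = \frac{-5 + 1^{2}}{-14} = \left(-5 + 1\right) \left(- \frac{1}{14}\right) = \left(-4\right) \left(- \frac{1}{14}\right) = \frac{2}{7}$)
$m = -5804$ ($m = 3 - 5807 = -5804$)
$\left(m + y{\left(-1 \right)}\right) \left(-3301 + J{\left(C{\left(g \right)},57 \right)}\right) = \left(-5804 - -11\right) \left(-3301 + \frac{2}{7} \cdot 57\right) = \left(-5804 + 11\right) \left(-3301 + \frac{114}{7}\right) = \left(-5793\right) \left(- \frac{22993}{7}\right) = \frac{133198449}{7}$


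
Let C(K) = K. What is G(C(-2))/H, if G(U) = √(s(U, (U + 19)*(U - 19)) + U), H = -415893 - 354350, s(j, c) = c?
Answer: -I*√359/770243 ≈ -2.4599e-5*I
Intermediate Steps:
H = -770243
G(U) = √(U + (-19 + U)*(19 + U)) (G(U) = √((U + 19)*(U - 19) + U) = √((19 + U)*(-19 + U) + U) = √((-19 + U)*(19 + U) + U) = √(U + (-19 + U)*(19 + U)))
G(C(-2))/H = √(-361 - 2 + (-2)²)/(-770243) = √(-361 - 2 + 4)*(-1/770243) = √(-359)*(-1/770243) = (I*√359)*(-1/770243) = -I*√359/770243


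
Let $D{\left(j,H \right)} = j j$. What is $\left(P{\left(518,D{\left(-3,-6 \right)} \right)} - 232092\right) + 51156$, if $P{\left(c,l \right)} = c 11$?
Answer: $-175238$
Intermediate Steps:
$D{\left(j,H \right)} = j^{2}$
$P{\left(c,l \right)} = 11 c$
$\left(P{\left(518,D{\left(-3,-6 \right)} \right)} - 232092\right) + 51156 = \left(11 \cdot 518 - 232092\right) + 51156 = \left(5698 - 232092\right) + 51156 = -226394 + 51156 = -175238$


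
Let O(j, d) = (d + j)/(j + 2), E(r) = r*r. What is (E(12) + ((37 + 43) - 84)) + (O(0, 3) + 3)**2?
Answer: 641/4 ≈ 160.25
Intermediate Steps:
E(r) = r**2
O(j, d) = (d + j)/(2 + j)
(E(12) + ((37 + 43) - 84)) + (O(0, 3) + 3)**2 = (12**2 + ((37 + 43) - 84)) + ((3 + 0)/(2 + 0) + 3)**2 = (144 + (80 - 84)) + (3/2 + 3)**2 = (144 - 4) + ((1/2)*3 + 3)**2 = 140 + (3/2 + 3)**2 = 140 + (9/2)**2 = 140 + 81/4 = 641/4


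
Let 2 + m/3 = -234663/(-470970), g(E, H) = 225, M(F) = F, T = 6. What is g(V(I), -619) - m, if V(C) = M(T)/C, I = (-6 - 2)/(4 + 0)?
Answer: 12010009/52330 ≈ 229.51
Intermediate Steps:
I = -2 (I = -8/4 = -8*1/4 = -2)
V(C) = 6/C
m = -235759/52330 (m = -6 + 3*(-234663/(-470970)) = -6 + 3*(-234663*(-1/470970)) = -6 + 3*(78221/156990) = -6 + 78221/52330 = -235759/52330 ≈ -4.5052)
g(V(I), -619) - m = 225 - 1*(-235759/52330) = 225 + 235759/52330 = 12010009/52330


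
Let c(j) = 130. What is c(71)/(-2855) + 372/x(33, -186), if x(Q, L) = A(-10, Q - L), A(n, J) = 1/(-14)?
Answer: -2973794/571 ≈ -5208.0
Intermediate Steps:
A(n, J) = -1/14
x(Q, L) = -1/14
c(71)/(-2855) + 372/x(33, -186) = 130/(-2855) + 372/(-1/14) = 130*(-1/2855) + 372*(-14) = -26/571 - 5208 = -2973794/571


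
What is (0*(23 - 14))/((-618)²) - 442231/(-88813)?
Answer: 442231/88813 ≈ 4.9793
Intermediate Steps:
(0*(23 - 14))/((-618)²) - 442231/(-88813) = (0*9)/381924 - 442231*(-1/88813) = 0*(1/381924) + 442231/88813 = 0 + 442231/88813 = 442231/88813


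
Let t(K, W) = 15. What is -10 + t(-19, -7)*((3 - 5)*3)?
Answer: -100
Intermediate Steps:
-10 + t(-19, -7)*((3 - 5)*3) = -10 + 15*((3 - 5)*3) = -10 + 15*(-2*3) = -10 + 15*(-6) = -10 - 90 = -100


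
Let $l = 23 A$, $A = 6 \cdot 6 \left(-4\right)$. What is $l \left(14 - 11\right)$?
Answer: $-9936$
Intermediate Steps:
$A = -144$ ($A = 36 \left(-4\right) = -144$)
$l = -3312$ ($l = 23 \left(-144\right) = -3312$)
$l \left(14 - 11\right) = - 3312 \left(14 - 11\right) = \left(-3312\right) 3 = -9936$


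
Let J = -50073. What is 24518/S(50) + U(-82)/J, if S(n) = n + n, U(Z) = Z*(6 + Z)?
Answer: 613533307/2503650 ≈ 245.06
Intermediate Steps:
S(n) = 2*n
24518/S(50) + U(-82)/J = 24518/((2*50)) - 82*(6 - 82)/(-50073) = 24518/100 - 82*(-76)*(-1/50073) = 24518*(1/100) + 6232*(-1/50073) = 12259/50 - 6232/50073 = 613533307/2503650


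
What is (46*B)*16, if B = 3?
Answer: 2208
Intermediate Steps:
(46*B)*16 = (46*3)*16 = 138*16 = 2208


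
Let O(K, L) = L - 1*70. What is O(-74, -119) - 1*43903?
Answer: -44092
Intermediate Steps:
O(K, L) = -70 + L (O(K, L) = L - 70 = -70 + L)
O(-74, -119) - 1*43903 = (-70 - 119) - 1*43903 = -189 - 43903 = -44092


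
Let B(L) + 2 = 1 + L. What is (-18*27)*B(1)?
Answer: 0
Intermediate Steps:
B(L) = -1 + L (B(L) = -2 + (1 + L) = -1 + L)
(-18*27)*B(1) = (-18*27)*(-1 + 1) = -486*0 = 0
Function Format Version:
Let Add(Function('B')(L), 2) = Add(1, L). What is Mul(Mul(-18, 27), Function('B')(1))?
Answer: 0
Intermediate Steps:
Function('B')(L) = Add(-1, L) (Function('B')(L) = Add(-2, Add(1, L)) = Add(-1, L))
Mul(Mul(-18, 27), Function('B')(1)) = Mul(Mul(-18, 27), Add(-1, 1)) = Mul(-486, 0) = 0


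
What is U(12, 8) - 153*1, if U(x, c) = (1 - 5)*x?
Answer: -201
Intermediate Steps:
U(x, c) = -4*x
U(12, 8) - 153*1 = -4*12 - 153*1 = -48 - 153 = -201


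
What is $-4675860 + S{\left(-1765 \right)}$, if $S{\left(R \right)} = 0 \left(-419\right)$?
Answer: $-4675860$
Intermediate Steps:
$S{\left(R \right)} = 0$
$-4675860 + S{\left(-1765 \right)} = -4675860 + 0 = -4675860$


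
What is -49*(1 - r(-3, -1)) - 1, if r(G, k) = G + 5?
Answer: 48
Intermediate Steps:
r(G, k) = 5 + G
-49*(1 - r(-3, -1)) - 1 = -49*(1 - (5 - 3)) - 1 = -49*(1 - 1*2) - 1 = -49*(1 - 2) - 1 = -49*(-1) - 1 = 49 - 1 = 48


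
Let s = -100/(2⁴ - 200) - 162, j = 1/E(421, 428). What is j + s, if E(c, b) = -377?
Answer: -2800025/17342 ≈ -161.46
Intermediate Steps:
j = -1/377 (j = 1/(-377) = -1/377 ≈ -0.0026525)
s = -7427/46 (s = -100/(16 - 200) - 162 = -100/(-184) - 162 = -100*(-1/184) - 162 = 25/46 - 162 = -7427/46 ≈ -161.46)
j + s = -1/377 - 7427/46 = -2800025/17342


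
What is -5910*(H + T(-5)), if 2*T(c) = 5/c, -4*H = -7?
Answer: -14775/2 ≈ -7387.5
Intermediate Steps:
H = 7/4 (H = -¼*(-7) = 7/4 ≈ 1.7500)
T(c) = 5/(2*c) (T(c) = (5/c)/2 = 5/(2*c))
-5910*(H + T(-5)) = -5910*(7/4 + (5/2)/(-5)) = -5910*(7/4 + (5/2)*(-⅕)) = -5910*(7/4 - ½) = -5910*5/4 = -591*25/2 = -14775/2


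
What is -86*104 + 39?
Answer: -8905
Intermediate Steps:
-86*104 + 39 = -8944 + 39 = -8905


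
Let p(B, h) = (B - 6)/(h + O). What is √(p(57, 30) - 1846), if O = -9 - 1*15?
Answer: 35*I*√6/2 ≈ 42.866*I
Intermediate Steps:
O = -24 (O = -9 - 15 = -24)
p(B, h) = (-6 + B)/(-24 + h) (p(B, h) = (B - 6)/(h - 24) = (-6 + B)/(-24 + h))
√(p(57, 30) - 1846) = √((-6 + 57)/(-24 + 30) - 1846) = √(51/6 - 1846) = √((⅙)*51 - 1846) = √(17/2 - 1846) = √(-3675/2) = 35*I*√6/2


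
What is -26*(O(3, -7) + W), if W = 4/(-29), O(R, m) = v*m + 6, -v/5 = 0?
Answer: -4420/29 ≈ -152.41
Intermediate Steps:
v = 0 (v = -5*0 = 0)
O(R, m) = 6 (O(R, m) = 0*m + 6 = 0 + 6 = 6)
W = -4/29 (W = 4*(-1/29) = -4/29 ≈ -0.13793)
-26*(O(3, -7) + W) = -26*(6 - 4/29) = -26*170/29 = -4420/29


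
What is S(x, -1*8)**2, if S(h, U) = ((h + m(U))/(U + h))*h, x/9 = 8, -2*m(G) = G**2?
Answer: 2025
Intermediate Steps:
m(G) = -G**2/2
x = 72 (x = 9*8 = 72)
S(h, U) = h*(h - U**2/2)/(U + h) (S(h, U) = ((h - U**2/2)/(U + h))*h = h*(h - U**2/2)/(U + h))
S(x, -1*8)**2 = ((1/2)*72*(-(-1*8)**2 + 2*72)/(-1*8 + 72))**2 = ((1/2)*72*(-1*(-8)**2 + 144)/(-8 + 72))**2 = ((1/2)*72*(-1*64 + 144)/64)**2 = ((1/2)*72*(1/64)*(-64 + 144))**2 = ((1/2)*72*(1/64)*80)**2 = 45**2 = 2025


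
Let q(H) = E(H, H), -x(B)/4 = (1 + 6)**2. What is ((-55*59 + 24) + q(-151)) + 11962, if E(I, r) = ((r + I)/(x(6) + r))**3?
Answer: 365243332551/41781923 ≈ 8741.7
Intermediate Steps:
x(B) = -196 (x(B) = -4*(1 + 6)**2 = -4*7**2 = -4*49 = -196)
E(I, r) = (I + r)**3/(-196 + r)**3 (E(I, r) = ((r + I)/(-196 + r))**3 = ((I + r)/(-196 + r))**3 = (I + r)**3/(-196 + r)**3)
q(H) = 8*H**3/(-196 + H)**3 (q(H) = (H + H)**3/(-196 + H)**3 = (2*H)**3/(-196 + H)**3 = (8*H**3)/(-196 + H)**3 = 8*H**3/(-196 + H)**3)
((-55*59 + 24) + q(-151)) + 11962 = ((-55*59 + 24) + 8*(-151)**3/(-196 - 151)**3) + 11962 = ((-3245 + 24) + 8*(-3442951)/(-347)**3) + 11962 = (-3221 + 8*(-3442951)*(-1/41781923)) + 11962 = (-3221 + 27543608/41781923) + 11962 = -134552030375/41781923 + 11962 = 365243332551/41781923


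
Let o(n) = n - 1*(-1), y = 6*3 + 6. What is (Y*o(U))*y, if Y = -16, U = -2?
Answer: 384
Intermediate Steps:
y = 24 (y = 18 + 6 = 24)
o(n) = 1 + n (o(n) = n + 1 = 1 + n)
(Y*o(U))*y = -16*(1 - 2)*24 = -16*(-1)*24 = 16*24 = 384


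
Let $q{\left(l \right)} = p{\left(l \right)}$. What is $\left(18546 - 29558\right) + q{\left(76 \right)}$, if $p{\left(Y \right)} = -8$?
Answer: $-11020$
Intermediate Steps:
$q{\left(l \right)} = -8$
$\left(18546 - 29558\right) + q{\left(76 \right)} = \left(18546 - 29558\right) - 8 = -11012 - 8 = -11020$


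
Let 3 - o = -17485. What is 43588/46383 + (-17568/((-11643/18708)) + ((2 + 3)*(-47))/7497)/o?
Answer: 20091454640728817/7866995076306576 ≈ 2.5539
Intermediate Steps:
o = 17488 (o = 3 - 1*(-17485) = 3 + 17485 = 17488)
43588/46383 + (-17568/((-11643/18708)) + ((2 + 3)*(-47))/7497)/o = 43588/46383 + (-17568/((-11643/18708)) + ((2 + 3)*(-47))/7497)/17488 = 43588*(1/46383) + (-17568/((-11643*1/18708)) + (5*(-47))*(1/7497))*(1/17488) = 43588/46383 + (-17568/(-3881/6236) - 235*1/7497)*(1/17488) = 43588/46383 + (-17568*(-6236/3881) - 235/7497)*(1/17488) = 43588/46383 + (109554048/3881 - 235/7497)*(1/17488) = 43588/46383 + (821325785821/29095857)*(1/17488) = 43588/46383 + 821325785821/508828347216 = 20091454640728817/7866995076306576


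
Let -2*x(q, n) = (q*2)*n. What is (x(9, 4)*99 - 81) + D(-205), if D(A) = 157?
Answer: -3488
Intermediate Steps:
x(q, n) = -n*q (x(q, n) = -q*2*n/2 = -2*q*n/2 = -n*q)
(x(9, 4)*99 - 81) + D(-205) = (-1*4*9*99 - 81) + 157 = (-36*99 - 81) + 157 = (-3564 - 81) + 157 = -3645 + 157 = -3488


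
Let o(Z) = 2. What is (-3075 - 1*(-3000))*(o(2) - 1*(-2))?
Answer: -300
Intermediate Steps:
(-3075 - 1*(-3000))*(o(2) - 1*(-2)) = (-3075 - 1*(-3000))*(2 - 1*(-2)) = (-3075 + 3000)*(2 + 2) = -75*4 = -300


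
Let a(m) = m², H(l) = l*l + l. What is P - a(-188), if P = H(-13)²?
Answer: -11008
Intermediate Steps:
H(l) = l + l² (H(l) = l² + l = l + l²)
P = 24336 (P = (-13*(1 - 13))² = (-13*(-12))² = 156² = 24336)
P - a(-188) = 24336 - 1*(-188)² = 24336 - 1*35344 = 24336 - 35344 = -11008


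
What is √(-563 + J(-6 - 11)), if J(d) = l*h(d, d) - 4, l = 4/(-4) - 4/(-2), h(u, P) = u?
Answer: 2*I*√146 ≈ 24.166*I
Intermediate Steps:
l = 1 (l = 4*(-¼) - 4*(-½) = -1 + 2 = 1)
J(d) = -4 + d (J(d) = 1*d - 4 = d - 4 = -4 + d)
√(-563 + J(-6 - 11)) = √(-563 + (-4 + (-6 - 11))) = √(-563 + (-4 - 17)) = √(-563 - 21) = √(-584) = 2*I*√146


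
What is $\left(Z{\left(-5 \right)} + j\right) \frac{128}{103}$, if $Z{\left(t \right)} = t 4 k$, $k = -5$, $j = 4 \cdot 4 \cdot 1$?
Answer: $\frac{14848}{103} \approx 144.16$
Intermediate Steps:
$j = 16$ ($j = 16 \cdot 1 = 16$)
$Z{\left(t \right)} = - 20 t$ ($Z{\left(t \right)} = t 4 \left(-5\right) = 4 t \left(-5\right) = - 20 t$)
$\left(Z{\left(-5 \right)} + j\right) \frac{128}{103} = \left(\left(-20\right) \left(-5\right) + 16\right) \frac{128}{103} = \left(100 + 16\right) 128 \cdot \frac{1}{103} = 116 \cdot \frac{128}{103} = \frac{14848}{103}$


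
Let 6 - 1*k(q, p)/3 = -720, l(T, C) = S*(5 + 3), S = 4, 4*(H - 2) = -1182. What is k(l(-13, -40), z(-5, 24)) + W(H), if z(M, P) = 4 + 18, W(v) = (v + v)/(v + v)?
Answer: 2179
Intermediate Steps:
H = -587/2 (H = 2 + (¼)*(-1182) = 2 - 591/2 = -587/2 ≈ -293.50)
W(v) = 1 (W(v) = (2*v)/((2*v)) = (2*v)*(1/(2*v)) = 1)
l(T, C) = 32 (l(T, C) = 4*(5 + 3) = 4*8 = 32)
z(M, P) = 22
k(q, p) = 2178 (k(q, p) = 18 - 3*(-720) = 18 + 2160 = 2178)
k(l(-13, -40), z(-5, 24)) + W(H) = 2178 + 1 = 2179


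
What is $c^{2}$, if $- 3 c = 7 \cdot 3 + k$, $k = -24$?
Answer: $1$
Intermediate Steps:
$c = 1$ ($c = - \frac{7 \cdot 3 - 24}{3} = - \frac{21 - 24}{3} = \left(- \frac{1}{3}\right) \left(-3\right) = 1$)
$c^{2} = 1^{2} = 1$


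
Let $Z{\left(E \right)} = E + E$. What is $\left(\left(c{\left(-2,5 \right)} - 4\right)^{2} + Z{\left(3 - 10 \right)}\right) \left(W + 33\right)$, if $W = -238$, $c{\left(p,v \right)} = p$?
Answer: $-4510$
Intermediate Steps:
$Z{\left(E \right)} = 2 E$
$\left(\left(c{\left(-2,5 \right)} - 4\right)^{2} + Z{\left(3 - 10 \right)}\right) \left(W + 33\right) = \left(\left(-2 - 4\right)^{2} + 2 \left(3 - 10\right)\right) \left(-238 + 33\right) = \left(\left(-6\right)^{2} + 2 \left(-7\right)\right) \left(-205\right) = \left(36 - 14\right) \left(-205\right) = 22 \left(-205\right) = -4510$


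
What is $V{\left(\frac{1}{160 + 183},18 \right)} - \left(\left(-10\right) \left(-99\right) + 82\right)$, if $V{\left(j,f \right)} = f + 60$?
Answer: $-994$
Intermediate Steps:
$V{\left(j,f \right)} = 60 + f$
$V{\left(\frac{1}{160 + 183},18 \right)} - \left(\left(-10\right) \left(-99\right) + 82\right) = \left(60 + 18\right) - \left(\left(-10\right) \left(-99\right) + 82\right) = 78 - \left(990 + 82\right) = 78 - 1072 = -994$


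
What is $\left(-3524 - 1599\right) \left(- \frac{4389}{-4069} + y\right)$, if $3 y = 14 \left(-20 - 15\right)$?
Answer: $\frac{10146834089}{12207} \approx 8.3123 \cdot 10^{5}$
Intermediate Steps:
$y = - \frac{490}{3}$ ($y = \frac{14 \left(-20 - 15\right)}{3} = \frac{14 \left(-35\right)}{3} = \frac{1}{3} \left(-490\right) = - \frac{490}{3} \approx -163.33$)
$\left(-3524 - 1599\right) \left(- \frac{4389}{-4069} + y\right) = \left(-3524 - 1599\right) \left(- \frac{4389}{-4069} - \frac{490}{3}\right) = - 5123 \left(\left(-4389\right) \left(- \frac{1}{4069}\right) - \frac{490}{3}\right) = - 5123 \left(\frac{4389}{4069} - \frac{490}{3}\right) = \left(-5123\right) \left(- \frac{1980643}{12207}\right) = \frac{10146834089}{12207}$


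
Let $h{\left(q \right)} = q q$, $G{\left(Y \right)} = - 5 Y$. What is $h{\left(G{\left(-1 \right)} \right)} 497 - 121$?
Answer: $12304$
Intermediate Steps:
$h{\left(q \right)} = q^{2}$
$h{\left(G{\left(-1 \right)} \right)} 497 - 121 = \left(\left(-5\right) \left(-1\right)\right)^{2} \cdot 497 - 121 = 5^{2} \cdot 497 - 121 = 25 \cdot 497 - 121 = 12425 - 121 = 12304$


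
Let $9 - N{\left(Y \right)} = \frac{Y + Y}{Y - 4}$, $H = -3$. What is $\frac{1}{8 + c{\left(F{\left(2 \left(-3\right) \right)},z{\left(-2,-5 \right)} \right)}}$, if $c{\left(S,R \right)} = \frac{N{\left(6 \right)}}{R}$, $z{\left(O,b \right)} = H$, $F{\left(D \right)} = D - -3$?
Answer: $\frac{1}{7} \approx 0.14286$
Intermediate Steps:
$F{\left(D \right)} = 3 + D$ ($F{\left(D \right)} = D + 3 = 3 + D$)
$z{\left(O,b \right)} = -3$
$N{\left(Y \right)} = 9 - \frac{2 Y}{-4 + Y}$ ($N{\left(Y \right)} = 9 - \frac{Y + Y}{Y - 4} = 9 - \frac{2 Y}{-4 + Y}$)
$c{\left(S,R \right)} = \frac{3}{R}$ ($c{\left(S,R \right)} = \frac{\frac{1}{-4 + 6} \left(-36 + 7 \cdot 6\right)}{R} = \frac{\frac{1}{2} \left(-36 + 42\right)}{R} = \frac{\frac{1}{2} \cdot 6}{R} = \frac{3}{R}$)
$\frac{1}{8 + c{\left(F{\left(2 \left(-3\right) \right)},z{\left(-2,-5 \right)} \right)}} = \frac{1}{8 + \frac{3}{-3}} = \frac{1}{8 + 3 \left(- \frac{1}{3}\right)} = \frac{1}{8 - 1} = \frac{1}{7}$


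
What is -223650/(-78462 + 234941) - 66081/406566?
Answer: -33756258233/21206347038 ≈ -1.5918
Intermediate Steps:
-223650/(-78462 + 234941) - 66081/406566 = -223650/156479 - 66081*1/406566 = -223650*1/156479 - 22027/135522 = -223650/156479 - 22027/135522 = -33756258233/21206347038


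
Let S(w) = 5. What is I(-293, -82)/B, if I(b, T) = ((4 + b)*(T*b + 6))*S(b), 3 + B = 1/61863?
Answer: 537067346280/46397 ≈ 1.1575e+7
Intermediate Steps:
B = -185588/61863 (B = -3 + 1/61863 = -185588/61863 ≈ -3.0000)
I(b, T) = 5*(4 + b)*(6 + T*b) (I(b, T) = ((4 + b)*(T*b + 6))*5 = ((4 + b)*(6 + T*b))*5 = 5*(4 + b)*(6 + T*b))
I(-293, -82)/B = (120 + 30*(-293) + 5*(-82)*(-293)² + 20*(-82)*(-293))/(-185588/61863) = (120 - 8790 + 5*(-82)*85849 + 480520)*(-61863/185588) = (120 - 8790 - 35198090 + 480520)*(-61863/185588) = -34726240*(-61863/185588) = 537067346280/46397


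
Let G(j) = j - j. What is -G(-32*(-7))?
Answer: 0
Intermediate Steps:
G(j) = 0
-G(-32*(-7)) = -1*0 = 0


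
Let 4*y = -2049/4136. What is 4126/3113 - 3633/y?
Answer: 62371100650/2126179 ≈ 29335.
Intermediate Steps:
y = -2049/16544 (y = (-2049/4136)/4 = (-2049*1/4136)/4 = (¼)*(-2049/4136) = -2049/16544 ≈ -0.12385)
4126/3113 - 3633/y = 4126/3113 - 3633/(-2049/16544) = 4126*(1/3113) - 3633*(-16544/2049) = 4126/3113 + 20034784/683 = 62371100650/2126179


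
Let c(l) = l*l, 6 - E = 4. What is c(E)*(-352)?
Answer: -1408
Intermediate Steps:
E = 2 (E = 6 - 1*4 = 6 - 4 = 2)
c(l) = l²
c(E)*(-352) = 2²*(-352) = 4*(-352) = -1408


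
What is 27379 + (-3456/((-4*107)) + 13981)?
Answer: 4426384/107 ≈ 41368.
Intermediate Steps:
27379 + (-3456/((-4*107)) + 13981) = 27379 + (-3456/(-428) + 13981) = 27379 + (-3456*(-1/428) + 13981) = 27379 + (864/107 + 13981) = 27379 + 1496831/107 = 4426384/107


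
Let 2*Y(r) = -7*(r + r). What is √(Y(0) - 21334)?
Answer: I*√21334 ≈ 146.06*I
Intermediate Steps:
Y(r) = -7*r (Y(r) = (-7*(r + r))/2 = (-14*r)/2 = -7*r)
√(Y(0) - 21334) = √(-7*0 - 21334) = √(0 - 21334) = √(-21334) = I*√21334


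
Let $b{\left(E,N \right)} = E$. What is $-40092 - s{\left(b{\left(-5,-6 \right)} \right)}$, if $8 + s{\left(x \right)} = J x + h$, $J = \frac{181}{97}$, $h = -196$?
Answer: $- \frac{3868231}{97} \approx -39879.0$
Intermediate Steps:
$J = \frac{181}{97}$ ($J = 181 \cdot \frac{1}{97} = \frac{181}{97} \approx 1.866$)
$s{\left(x \right)} = -204 + \frac{181 x}{97}$ ($s{\left(x \right)} = -8 + \left(\frac{181 x}{97} - 196\right) = -8 + \left(-196 + \frac{181 x}{97}\right) = -204 + \frac{181 x}{97}$)
$-40092 - s{\left(b{\left(-5,-6 \right)} \right)} = -40092 - \left(-204 + \frac{181}{97} \left(-5\right)\right) = -40092 - \left(-204 - \frac{905}{97}\right) = -40092 - - \frac{20693}{97} = -40092 + \frac{20693}{97} = - \frac{3868231}{97}$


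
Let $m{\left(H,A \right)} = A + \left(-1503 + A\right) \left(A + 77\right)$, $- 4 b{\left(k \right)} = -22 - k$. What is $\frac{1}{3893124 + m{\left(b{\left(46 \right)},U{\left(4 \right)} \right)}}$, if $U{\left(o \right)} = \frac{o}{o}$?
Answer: $\frac{1}{3775969} \approx 2.6483 \cdot 10^{-7}$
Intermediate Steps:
$U{\left(o \right)} = 1$
$b{\left(k \right)} = \frac{11}{2} + \frac{k}{4}$ ($b{\left(k \right)} = - \frac{-22 - k}{4} = \frac{11}{2} + \frac{k}{4}$)
$m{\left(H,A \right)} = A + \left(-1503 + A\right) \left(77 + A\right)$
$\frac{1}{3893124 + m{\left(b{\left(46 \right)},U{\left(4 \right)} \right)}} = \frac{1}{3893124 - \left(117156 - 1\right)} = \frac{1}{3893124 - 117155} = \frac{1}{3775969}$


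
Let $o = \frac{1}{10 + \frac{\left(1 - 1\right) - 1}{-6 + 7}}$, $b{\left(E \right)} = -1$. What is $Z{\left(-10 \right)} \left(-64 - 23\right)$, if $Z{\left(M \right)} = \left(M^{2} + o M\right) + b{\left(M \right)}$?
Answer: $- \frac{25549}{3} \approx -8516.3$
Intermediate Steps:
$o = \frac{1}{9}$ ($o = \frac{1}{10 + \frac{\left(1 - 1\right) - 1}{1}} = \frac{1}{10 + \left(0 - 1\right) 1} = \frac{1}{10 - 1} = \frac{1}{9} \approx 0.11111$)
$Z{\left(M \right)} = -1 + M^{2} + \frac{M}{9}$ ($Z{\left(M \right)} = \left(M^{2} + \frac{M}{9}\right) - 1 = -1 + M^{2} + \frac{M}{9}$)
$Z{\left(-10 \right)} \left(-64 - 23\right) = \left(-1 + \left(-10\right)^{2} + \frac{1}{9} \left(-10\right)\right) \left(-64 - 23\right) = \left(-1 + 100 - \frac{10}{9}\right) \left(-87\right) = \frac{881}{9} \left(-87\right) = - \frac{25549}{3}$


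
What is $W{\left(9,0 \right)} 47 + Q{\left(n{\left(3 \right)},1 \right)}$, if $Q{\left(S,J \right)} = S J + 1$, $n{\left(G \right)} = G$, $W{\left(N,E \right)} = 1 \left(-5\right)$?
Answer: $-231$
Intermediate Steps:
$W{\left(N,E \right)} = -5$
$Q{\left(S,J \right)} = 1 + J S$ ($Q{\left(S,J \right)} = J S + 1 = 1 + J S$)
$W{\left(9,0 \right)} 47 + Q{\left(n{\left(3 \right)},1 \right)} = \left(-5\right) 47 + \left(1 + 1 \cdot 3\right) = -235 + \left(1 + 3\right) = -235 + 4 = -231$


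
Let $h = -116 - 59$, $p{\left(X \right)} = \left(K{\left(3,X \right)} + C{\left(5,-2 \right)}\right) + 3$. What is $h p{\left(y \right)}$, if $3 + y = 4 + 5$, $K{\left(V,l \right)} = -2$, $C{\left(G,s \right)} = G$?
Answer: $-1050$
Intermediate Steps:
$y = 6$ ($y = -3 + \left(4 + 5\right) = -3 + 9 = 6$)
$p{\left(X \right)} = 6$ ($p{\left(X \right)} = \left(-2 + 5\right) + 3 = 3 + 3 = 6$)
$h = -175$
$h p{\left(y \right)} = \left(-175\right) 6 = -1050$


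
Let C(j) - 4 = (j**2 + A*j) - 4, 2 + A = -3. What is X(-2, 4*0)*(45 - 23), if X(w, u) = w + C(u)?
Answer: -44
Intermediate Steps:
A = -5 (A = -2 - 3 = -5)
C(j) = j**2 - 5*j (C(j) = 4 + ((j**2 - 5*j) - 4) = 4 + (-4 + j**2 - 5*j) = j**2 - 5*j)
X(w, u) = w + u*(-5 + u)
X(-2, 4*0)*(45 - 23) = (-2 + (4*0)*(-5 + 4*0))*(45 - 23) = (-2 + 0*(-5 + 0))*22 = (-2 + 0*(-5))*22 = (-2 + 0)*22 = -2*22 = -44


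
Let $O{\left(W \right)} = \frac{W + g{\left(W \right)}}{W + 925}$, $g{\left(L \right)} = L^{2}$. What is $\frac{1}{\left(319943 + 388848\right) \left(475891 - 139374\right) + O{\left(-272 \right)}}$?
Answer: $\frac{653}{155753704352103} \approx 4.1925 \cdot 10^{-12}$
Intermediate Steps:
$O{\left(W \right)} = \frac{W + W^{2}}{925 + W}$ ($O{\left(W \right)} = \frac{W + W^{2}}{W + 925} = \frac{W + W^{2}}{925 + W}$)
$\frac{1}{\left(319943 + 388848\right) \left(475891 - 139374\right) + O{\left(-272 \right)}} = \frac{1}{\left(319943 + 388848\right) \left(475891 - 139374\right) - \frac{272 \left(1 - 272\right)}{925 - 272}} = \frac{1}{708791 \cdot 336517 - 272 \cdot \frac{1}{653} \left(-271\right)} = \frac{1}{238520220947 - \frac{272}{653} \left(-271\right)} = \frac{1}{238520220947 + \frac{73712}{653}} = \frac{1}{\frac{155753704352103}{653}} = \frac{653}{155753704352103}$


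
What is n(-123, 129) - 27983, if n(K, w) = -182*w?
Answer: -51461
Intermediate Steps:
n(-123, 129) - 27983 = -182*129 - 27983 = -23478 - 27983 = -51461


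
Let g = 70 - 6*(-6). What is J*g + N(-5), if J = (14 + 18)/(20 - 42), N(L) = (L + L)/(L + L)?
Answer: -1685/11 ≈ -153.18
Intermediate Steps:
N(L) = 1 (N(L) = (2*L)/((2*L)) = (2*L)*(1/(2*L)) = 1)
g = 106 (g = 70 - 1*(-36) = 70 + 36 = 106)
J = -16/11 (J = 32/(-22) = 32*(-1/22) = -16/11 ≈ -1.4545)
J*g + N(-5) = -16/11*106 + 1 = -1696/11 + 1 = -1685/11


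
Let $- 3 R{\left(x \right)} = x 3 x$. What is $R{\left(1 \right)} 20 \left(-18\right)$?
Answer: $360$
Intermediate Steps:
$R{\left(x \right)} = - x^{2}$ ($R{\left(x \right)} = - \frac{x 3 x}{3} = - \frac{3 x x}{3} = - \frac{3 x^{2}}{3} = - x^{2}$)
$R{\left(1 \right)} 20 \left(-18\right) = - 1^{2} \cdot 20 \left(-18\right) = \left(-1\right) 1 \cdot 20 \left(-18\right) = \left(-1\right) 20 \left(-18\right) = \left(-20\right) \left(-18\right) = 360$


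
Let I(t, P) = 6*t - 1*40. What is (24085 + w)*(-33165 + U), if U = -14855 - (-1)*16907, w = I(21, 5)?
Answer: -752032323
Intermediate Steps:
I(t, P) = -40 + 6*t (I(t, P) = 6*t - 40 = -40 + 6*t)
w = 86 (w = -40 + 6*21 = -40 + 126 = 86)
U = 2052 (U = -14855 - 1*(-16907) = -14855 + 16907 = 2052)
(24085 + w)*(-33165 + U) = (24085 + 86)*(-33165 + 2052) = 24171*(-31113) = -752032323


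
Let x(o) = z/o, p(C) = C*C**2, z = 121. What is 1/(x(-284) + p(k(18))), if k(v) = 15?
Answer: 284/958379 ≈ 0.00029633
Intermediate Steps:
p(C) = C**3
x(o) = 121/o
1/(x(-284) + p(k(18))) = 1/(121/(-284) + 15**3) = 1/(121*(-1/284) + 3375) = 1/(-121/284 + 3375) = 1/(958379/284) = 284/958379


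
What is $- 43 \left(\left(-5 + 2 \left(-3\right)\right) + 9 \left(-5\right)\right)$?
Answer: $2408$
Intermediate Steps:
$- 43 \left(\left(-5 + 2 \left(-3\right)\right) + 9 \left(-5\right)\right) = - 43 \left(\left(-5 - 6\right) - 45\right) = - 43 \left(-11 - 45\right) = \left(-43\right) \left(-56\right) = 2408$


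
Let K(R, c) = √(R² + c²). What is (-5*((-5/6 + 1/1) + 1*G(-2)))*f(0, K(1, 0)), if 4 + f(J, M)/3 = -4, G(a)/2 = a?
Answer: -460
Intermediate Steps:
G(a) = 2*a
f(J, M) = -24 (f(J, M) = -12 + 3*(-4) = -12 - 12 = -24)
(-5*((-5/6 + 1/1) + 1*G(-2)))*f(0, K(1, 0)) = -5*((-5/6 + 1/1) + 1*(2*(-2)))*(-24) = -5*((-5*⅙ + 1*1) + 1*(-4))*(-24) = -5*((-⅚ + 1) - 4)*(-24) = -5*(⅙ - 4)*(-24) = -5*(-23/6)*(-24) = (115/6)*(-24) = -460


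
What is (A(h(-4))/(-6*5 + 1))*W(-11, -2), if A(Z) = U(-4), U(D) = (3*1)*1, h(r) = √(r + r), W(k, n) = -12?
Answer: 36/29 ≈ 1.2414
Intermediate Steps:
h(r) = √2*√r (h(r) = √(2*r) = √2*√r)
U(D) = 3 (U(D) = 3*1 = 3)
A(Z) = 3
(A(h(-4))/(-6*5 + 1))*W(-11, -2) = (3/(-6*5 + 1))*(-12) = (3/(-30 + 1))*(-12) = (3/(-29))*(-12) = (3*(-1/29))*(-12) = -3/29*(-12) = 36/29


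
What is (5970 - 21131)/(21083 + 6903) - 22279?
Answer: -623515255/27986 ≈ -22280.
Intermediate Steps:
(5970 - 21131)/(21083 + 6903) - 22279 = -15161/27986 - 22279 = -623515255/27986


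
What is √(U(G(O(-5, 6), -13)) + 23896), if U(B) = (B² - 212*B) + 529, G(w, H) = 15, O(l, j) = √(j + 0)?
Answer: √21470 ≈ 146.53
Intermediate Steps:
O(l, j) = √j
U(B) = 529 + B² - 212*B
√(U(G(O(-5, 6), -13)) + 23896) = √((529 + 15² - 212*15) + 23896) = √((529 + 225 - 3180) + 23896) = √(-2426 + 23896) = √21470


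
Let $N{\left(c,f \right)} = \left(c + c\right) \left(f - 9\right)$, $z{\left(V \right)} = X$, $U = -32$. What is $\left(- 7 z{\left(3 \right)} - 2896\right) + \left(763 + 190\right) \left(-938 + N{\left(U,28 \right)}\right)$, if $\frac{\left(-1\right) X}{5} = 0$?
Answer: $-2055658$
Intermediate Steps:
$X = 0$ ($X = \left(-5\right) 0 = 0$)
$z{\left(V \right)} = 0$
$N{\left(c,f \right)} = 2 c \left(-9 + f\right)$
$\left(- 7 z{\left(3 \right)} - 2896\right) + \left(763 + 190\right) \left(-938 + N{\left(U,28 \right)}\right) = \left(\left(-7\right) 0 - 2896\right) + \left(763 + 190\right) \left(-938 + 2 \left(-32\right) \left(-9 + 28\right)\right) = \left(0 - 2896\right) + 953 \left(-938 + 2 \left(-32\right) 19\right) = -2896 + 953 \left(-938 - 1216\right) = -2896 + 953 \left(-2154\right) = -2896 - 2052762 = -2055658$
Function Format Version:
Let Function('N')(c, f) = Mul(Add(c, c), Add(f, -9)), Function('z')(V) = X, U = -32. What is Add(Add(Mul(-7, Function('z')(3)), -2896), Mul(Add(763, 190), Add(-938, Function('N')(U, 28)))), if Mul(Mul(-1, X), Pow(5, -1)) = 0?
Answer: -2055658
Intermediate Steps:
X = 0 (X = Mul(-5, 0) = 0)
Function('z')(V) = 0
Function('N')(c, f) = Mul(2, c, Add(-9, f)) (Function('N')(c, f) = Mul(Mul(2, c), Add(-9, f)) = Mul(2, c, Add(-9, f)))
Add(Add(Mul(-7, Function('z')(3)), -2896), Mul(Add(763, 190), Add(-938, Function('N')(U, 28)))) = Add(Add(Mul(-7, 0), -2896), Mul(Add(763, 190), Add(-938, Mul(2, -32, Add(-9, 28))))) = Add(Add(0, -2896), Mul(953, Add(-938, Mul(2, -32, 19)))) = Add(-2896, Mul(953, Add(-938, -1216))) = Add(-2896, Mul(953, -2154)) = Add(-2896, -2052762) = -2055658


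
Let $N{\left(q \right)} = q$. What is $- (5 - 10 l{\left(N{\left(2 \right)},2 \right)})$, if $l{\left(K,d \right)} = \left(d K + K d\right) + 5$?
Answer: $125$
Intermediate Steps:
$l{\left(K,d \right)} = 5 + 2 K d$ ($l{\left(K,d \right)} = \left(K d + K d\right) + 5 = 2 K d + 5 = 5 + 2 K d$)
$- (5 - 10 l{\left(N{\left(2 \right)},2 \right)}) = - (5 - 10 \left(5 + 2 \cdot 2 \cdot 2\right)) = - (5 - 10 \left(5 + 8\right)) = - (5 - 130) = \left(-1\right) \left(-125\right) = 125$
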